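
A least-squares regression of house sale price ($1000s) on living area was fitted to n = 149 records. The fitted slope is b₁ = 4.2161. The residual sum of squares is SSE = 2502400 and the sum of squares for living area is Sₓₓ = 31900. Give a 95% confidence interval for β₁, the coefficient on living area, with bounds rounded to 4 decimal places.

(2.7724, 5.6598)

MSE = SSE/(n − 2) = 2502400/147 = 17023.1.
SE(b₁) = √(MSE/Sₓₓ) = √(17023.1/31900) = 0.730507.
df = n − 2 = 147.
t* = t_{0.025, 147} = 1.976233.
Margin = t* × SE = 1.976233 × 0.730507 = 1.443652.
CI: 4.2161 ± 1.443652 → (2.7724, 5.6598).
With 95% confidence, each one-unit increase in living area is associated with a change of between 2.7724 and 5.6598 $1000s in house sale price.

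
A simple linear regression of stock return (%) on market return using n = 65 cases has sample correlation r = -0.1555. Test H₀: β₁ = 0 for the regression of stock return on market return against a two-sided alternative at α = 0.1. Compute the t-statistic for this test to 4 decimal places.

t = r·√(n − 2)/√(1 − r²) = -0.1555·√63/√0.97582 = -1.2494.
df = n − 2 = 63.
Two-sided p ≈ 0.2161, which is ≥ 0.1, so fail to reject H₀.
The data do not give significant evidence of a linear association between market return and stock return.

t = -1.2494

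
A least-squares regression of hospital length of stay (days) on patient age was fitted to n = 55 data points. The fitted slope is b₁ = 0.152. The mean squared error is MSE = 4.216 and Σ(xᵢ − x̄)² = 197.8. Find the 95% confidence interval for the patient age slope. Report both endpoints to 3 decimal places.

(-0.141, 0.445)

SE(b₁) = √(MSE/Sₓₓ) = √(4.216/197.8) = 0.145995.
df = n − 2 = 53.
t* = t_{0.025, 53} = 2.005746.
Margin = t* × SE = 2.005746 × 0.145995 = 0.29283.
CI: 0.152 ± 0.29283 → (-0.141, 0.445).
With 95% confidence, each one-unit increase in patient age is associated with a change of between -0.141 and 0.445 days in hospital length of stay.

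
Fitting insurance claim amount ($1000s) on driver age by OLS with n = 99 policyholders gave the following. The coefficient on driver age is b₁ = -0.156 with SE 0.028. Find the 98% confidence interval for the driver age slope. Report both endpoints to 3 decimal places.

(-0.222, -0.090)

df = n − 2 = 99 − 2 = 97.
t* = t_{0.01, 97} = 2.365407.
Margin = t* × SE = 2.365407 × 0.028 = 0.06623.
CI: -0.156 ± 0.06623 → (-0.222, -0.090).
With 98% confidence, each one-unit increase in driver age is associated with a change of between -0.222 and -0.090 $1000s in insurance claim amount.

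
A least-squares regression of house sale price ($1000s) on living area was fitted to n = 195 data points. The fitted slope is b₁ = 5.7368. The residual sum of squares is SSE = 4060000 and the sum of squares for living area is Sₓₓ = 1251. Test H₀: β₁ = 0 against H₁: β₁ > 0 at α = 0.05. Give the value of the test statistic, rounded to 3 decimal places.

t = 1.399

MSE = SSE/(n − 2) = 4060000/193 = 21036.3.
SE(b₁) = √(MSE/Sₓₓ) = √(21036.3/1251) = 4.10068.
t = 5.7368 / 4.10068 = 1.399.
df = n − 2 = 193.
One-sided p ≈ 0.0817, which is ≥ 0.05, so fail to reject H₀.
The data do not give significant evidence that the true slope on living area is positive.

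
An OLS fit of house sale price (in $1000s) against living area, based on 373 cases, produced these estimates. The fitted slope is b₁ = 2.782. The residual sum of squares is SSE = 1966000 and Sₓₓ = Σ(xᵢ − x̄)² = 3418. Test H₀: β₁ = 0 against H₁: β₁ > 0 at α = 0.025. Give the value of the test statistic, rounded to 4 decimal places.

t = 2.2343

MSE = SSE/(n − 2) = 1966000/371 = 5299.19.
SE(b₁) = √(MSE/Sₓₓ) = √(5299.19/3418) = 1.24514.
t = 2.782 / 1.24514 = 2.2343.
df = n − 2 = 371.
One-sided p ≈ 0.0130, which is < 0.025, so reject H₀.
There is evidence that the true slope on living area is positive.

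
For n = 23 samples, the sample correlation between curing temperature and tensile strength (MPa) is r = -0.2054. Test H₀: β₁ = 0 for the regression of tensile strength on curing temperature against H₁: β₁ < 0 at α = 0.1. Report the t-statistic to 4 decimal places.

t = r·√(n − 2)/√(1 − r²) = -0.2054·√21/√0.957811 = -0.9618.
df = n − 2 = 21.
One-sided p ≈ 0.1736, which is ≥ 0.1, so fail to reject H₀.
The data do not give significant evidence of a linear association between curing temperature and tensile strength.

t = -0.9618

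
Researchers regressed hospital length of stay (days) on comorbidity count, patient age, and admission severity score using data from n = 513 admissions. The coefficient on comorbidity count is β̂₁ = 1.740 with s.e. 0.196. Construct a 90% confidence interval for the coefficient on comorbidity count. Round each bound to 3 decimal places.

df = n − k − 1 = 513 − 3 − 1 = 509.
t* = t_{0.05, 509} = 1.647853.
Margin = t* × SE = 1.647853 × 0.196 = 0.32298.
CI: 1.740 ± 0.32298 → (1.417, 2.063).
With 90% confidence, each one-unit increase in comorbidity count is associated with a change of between 1.417 and 2.063 days in hospital length of stay, holding the other predictors fixed.

(1.417, 2.063)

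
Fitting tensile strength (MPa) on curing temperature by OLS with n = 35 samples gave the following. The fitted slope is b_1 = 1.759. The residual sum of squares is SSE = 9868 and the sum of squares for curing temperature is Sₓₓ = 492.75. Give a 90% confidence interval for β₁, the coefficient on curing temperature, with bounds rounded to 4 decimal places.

MSE = SSE/(n − 2) = 9868/33 = 299.03.
SE(b_1) = √(MSE/Sₓₓ) = √(299.03/492.75) = 0.779012.
df = n − 2 = 33.
t* = t_{0.05, 33} = 1.69236.
Margin = t* × SE = 1.69236 × 0.779012 = 1.318369.
CI: 1.759 ± 1.318369 → (0.4406, 3.0774).
With 90% confidence, each one-unit increase in curing temperature is associated with a change of between 0.4406 and 3.0774 MPa in tensile strength.

(0.4406, 3.0774)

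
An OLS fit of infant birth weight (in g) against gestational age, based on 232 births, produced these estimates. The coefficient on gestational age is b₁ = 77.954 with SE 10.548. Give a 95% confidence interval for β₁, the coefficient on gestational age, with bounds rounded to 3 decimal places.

df = n − 2 = 232 − 2 = 230.
t* = t_{0.025, 230} = 1.970332.
Margin = t* × SE = 1.970332 × 10.548 = 20.78306.
CI: 77.954 ± 20.78306 → (57.171, 98.737).
With 95% confidence, each one-unit increase in gestational age is associated with a change of between 57.171 and 98.737 g in infant birth weight.

(57.171, 98.737)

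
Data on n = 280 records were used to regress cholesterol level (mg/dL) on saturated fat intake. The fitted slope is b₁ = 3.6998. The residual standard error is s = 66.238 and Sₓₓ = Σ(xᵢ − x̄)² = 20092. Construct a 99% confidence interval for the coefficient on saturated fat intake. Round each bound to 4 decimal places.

(2.4878, 4.9118)

SE(b₁) = s/√Sₓₓ = 66.238/√20092 = 0.4673.
df = n − 2 = 278.
t* = t_{0.005, 278} = 2.59363.
Margin = t* × SE = 2.59363 × 0.4673 = 1.212003.
CI: 3.6998 ± 1.212003 → (2.4878, 4.9118).
With 99% confidence, each one-unit increase in saturated fat intake is associated with a change of between 2.4878 and 4.9118 mg/dL in cholesterol level.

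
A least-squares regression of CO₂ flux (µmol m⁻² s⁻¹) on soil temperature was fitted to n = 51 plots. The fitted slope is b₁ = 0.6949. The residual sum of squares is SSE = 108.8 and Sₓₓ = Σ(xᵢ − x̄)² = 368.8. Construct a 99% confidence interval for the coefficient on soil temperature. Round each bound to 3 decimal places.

(0.487, 0.903)

MSE = SSE/(n − 2) = 108.8/49 = 2.22041.
SE(b₁) = √(MSE/Sₓₓ) = √(2.22041/368.8) = 0.0775927.
df = n − 2 = 49.
t* = t_{0.005, 49} = 2.679952.
Margin = t* × SE = 2.679952 × 0.0775927 = 0.20794.
CI: 0.6949 ± 0.20794 → (0.487, 0.903).
With 99% confidence, each one-unit increase in soil temperature is associated with a change of between 0.487 and 0.903 µmol m⁻² s⁻¹ in CO₂ flux.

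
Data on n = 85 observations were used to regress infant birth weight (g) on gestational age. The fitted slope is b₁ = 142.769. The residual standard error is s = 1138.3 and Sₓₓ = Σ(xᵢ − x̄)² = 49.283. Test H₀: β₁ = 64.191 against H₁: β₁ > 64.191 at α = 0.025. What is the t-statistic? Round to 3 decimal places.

SE(b₁) = s/√Sₓₓ = 1138.3/√49.283 = 162.147.
t = (142.769 − 64.191) / 162.147 = 0.485.
df = n − 2 = 83.
One-sided p ≈ 0.3146, which is ≥ 0.025, so fail to reject H₀.
The data do not give significant evidence that the true slope on gestational age exceeds 64.191 g per unit.

t = 0.485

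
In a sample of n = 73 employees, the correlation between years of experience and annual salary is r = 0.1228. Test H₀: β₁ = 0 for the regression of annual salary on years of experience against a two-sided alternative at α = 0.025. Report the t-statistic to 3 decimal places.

t = r·√(n − 2)/√(1 − r²) = 0.1228·√71/√0.98492 = 1.043.
df = n − 2 = 71.
Two-sided p ≈ 0.3007, which is ≥ 0.025, so fail to reject H₀.
The data do not give significant evidence of a linear association between years of experience and annual salary.

t = 1.043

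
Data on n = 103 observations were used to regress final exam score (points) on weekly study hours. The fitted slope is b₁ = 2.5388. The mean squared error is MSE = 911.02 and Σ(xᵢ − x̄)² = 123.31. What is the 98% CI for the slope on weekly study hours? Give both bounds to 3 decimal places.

SE(b₁) = √(MSE/Sₓₓ) = √(911.02/123.31) = 2.7181.
df = n − 2 = 101.
t* = t_{0.01, 101} = 2.363837.
Margin = t* × SE = 2.363837 × 2.7181 = 6.42514.
CI: 2.5388 ± 6.42514 → (-3.886, 8.964).
With 98% confidence, each one-unit increase in weekly study hours is associated with a change of between -3.886 and 8.964 points in final exam score.

(-3.886, 8.964)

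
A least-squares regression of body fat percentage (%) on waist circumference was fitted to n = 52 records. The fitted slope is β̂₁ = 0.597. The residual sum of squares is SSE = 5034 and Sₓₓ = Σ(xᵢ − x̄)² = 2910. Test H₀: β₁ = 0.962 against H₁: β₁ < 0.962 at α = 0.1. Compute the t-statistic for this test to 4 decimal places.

t = -1.9623

MSE = SSE/(n − 2) = 5034/50 = 100.68.
SE(β̂₁) = √(MSE/Sₓₓ) = √(100.68/2910) = 0.186005.
t = (0.597 − 0.962) / 0.186005 = -1.9623.
df = n − 2 = 50.
One-sided p ≈ 0.0277, which is < 0.1, so reject H₀.
There is evidence that the true slope on waist circumference is below 0.962 % per unit.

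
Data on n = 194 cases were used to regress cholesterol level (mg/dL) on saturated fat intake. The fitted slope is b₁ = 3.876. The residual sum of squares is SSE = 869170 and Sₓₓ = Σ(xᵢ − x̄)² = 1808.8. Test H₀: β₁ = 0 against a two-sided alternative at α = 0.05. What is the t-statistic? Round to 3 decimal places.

MSE = SSE/(n − 2) = 869170/192 = 4526.93.
SE(b₁) = √(MSE/Sₓₓ) = √(4526.93/1808.8) = 1.582.
t = 3.876 / 1.582 = 2.450.
df = n − 2 = 192.
Two-sided p ≈ 0.0152, which is < 0.05, so reject H₀.
There is evidence that saturated fat intake is associated with cholesterol level.

t = 2.450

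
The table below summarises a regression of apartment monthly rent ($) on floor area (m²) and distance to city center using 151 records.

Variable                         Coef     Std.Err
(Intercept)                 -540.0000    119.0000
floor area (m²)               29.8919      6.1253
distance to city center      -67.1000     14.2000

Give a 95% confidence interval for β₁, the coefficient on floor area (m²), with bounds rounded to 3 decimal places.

(17.788, 41.996)

Read off: b = 29.8919, SE = 6.1253 for floor area (m²).
df = n − k − 1 = 151 − 2 − 1 = 148.
t* = t_{0.025, 148} = 1.976122.
Margin = t* × SE = 1.976122 × 6.1253 = 12.10434.
CI: 29.8919 ± 12.10434 → (17.788, 41.996).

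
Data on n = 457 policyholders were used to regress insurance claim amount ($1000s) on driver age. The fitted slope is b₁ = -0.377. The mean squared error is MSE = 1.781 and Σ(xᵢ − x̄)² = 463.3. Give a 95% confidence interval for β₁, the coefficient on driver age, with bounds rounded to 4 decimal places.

(-0.4988, -0.2552)

SE(b₁) = √(MSE/Sₓₓ) = √(1.781/463.3) = 0.0620013.
df = n − 2 = 455.
t* = t_{0.025, 455} = 1.965191.
Margin = t* × SE = 1.965191 × 0.0620013 = 0.121844.
CI: -0.377 ± 0.121844 → (-0.4988, -0.2552).
With 95% confidence, each one-unit increase in driver age is associated with a change of between -0.4988 and -0.2552 $1000s in insurance claim amount.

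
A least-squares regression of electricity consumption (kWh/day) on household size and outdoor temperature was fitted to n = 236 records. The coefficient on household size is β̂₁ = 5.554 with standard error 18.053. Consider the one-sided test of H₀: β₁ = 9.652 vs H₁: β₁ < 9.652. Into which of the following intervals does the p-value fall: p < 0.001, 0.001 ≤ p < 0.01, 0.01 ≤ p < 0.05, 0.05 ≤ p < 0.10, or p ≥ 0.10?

p ≥ 0.10

t = (5.554 − 9.652) / 18.053 = -0.227.
df = n − k − 1 = 236 − 2 − 1 = 233.
One-sided p = P(T_{233} < t) ≈ 0.4103.
So p ≥ 0.10.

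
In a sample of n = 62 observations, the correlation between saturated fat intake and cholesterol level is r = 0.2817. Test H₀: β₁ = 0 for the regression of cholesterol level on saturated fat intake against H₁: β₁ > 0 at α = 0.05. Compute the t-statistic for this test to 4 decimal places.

t = r·√(n − 2)/√(1 − r²) = 0.2817·√60/√0.920645 = 2.2741.
df = n − 2 = 60.
One-sided p ≈ 0.0133, which is < 0.05, so reject H₀.
There is evidence of a linear association between saturated fat intake and cholesterol level.

t = 2.2741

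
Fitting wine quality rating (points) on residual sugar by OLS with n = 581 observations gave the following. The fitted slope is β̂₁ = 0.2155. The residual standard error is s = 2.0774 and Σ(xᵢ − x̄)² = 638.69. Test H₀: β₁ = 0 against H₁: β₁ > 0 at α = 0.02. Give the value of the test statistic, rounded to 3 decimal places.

SE(β̂₁) = s/√Sₓₓ = 2.0774/√638.69 = 0.0822006.
t = 0.2155 / 0.0822006 = 2.622.
df = n − 2 = 579.
One-sided p ≈ 0.0045, which is < 0.02, so reject H₀.
There is evidence that the true slope on residual sugar is positive.

t = 2.622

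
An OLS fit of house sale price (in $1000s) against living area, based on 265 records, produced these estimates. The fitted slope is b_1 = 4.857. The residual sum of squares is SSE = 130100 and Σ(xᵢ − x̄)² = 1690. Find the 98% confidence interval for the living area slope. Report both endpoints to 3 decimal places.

MSE = SSE/(n − 2) = 130100/263 = 494.677.
SE(b_1) = √(MSE/Sₓₓ) = √(494.677/1690) = 0.541025.
df = n − 2 = 263.
t* = t_{0.01, 263} = 2.34061.
Margin = t* × SE = 2.34061 × 0.541025 = 1.26633.
CI: 4.857 ± 1.26633 → (3.591, 6.123).
With 98% confidence, each one-unit increase in living area is associated with a change of between 3.591 and 6.123 $1000s in house sale price.

(3.591, 6.123)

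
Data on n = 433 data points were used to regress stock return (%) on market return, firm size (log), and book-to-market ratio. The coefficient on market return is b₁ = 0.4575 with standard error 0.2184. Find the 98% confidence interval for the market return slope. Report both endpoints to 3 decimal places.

df = n − k − 1 = 433 − 3 − 1 = 429.
t* = t_{0.01, 429} = 2.335072.
Margin = t* × SE = 2.335072 × 0.2184 = 0.50998.
CI: 0.4575 ± 0.50998 → (-0.052, 0.967).
With 98% confidence, each one-unit increase in market return is associated with a change of between -0.052 and 0.967 % in stock return, holding the other predictors fixed.

(-0.052, 0.967)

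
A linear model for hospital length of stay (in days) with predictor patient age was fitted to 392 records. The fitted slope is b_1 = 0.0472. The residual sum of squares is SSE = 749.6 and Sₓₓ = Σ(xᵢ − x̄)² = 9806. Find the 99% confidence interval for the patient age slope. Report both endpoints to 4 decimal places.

(0.0110, 0.0834)

MSE = SSE/(n − 2) = 749.6/390 = 1.92205.
SE(b_1) = √(MSE/Sₓₓ) = √(1.92205/9806) = 0.0140003.
df = n − 2 = 390.
t* = t_{0.005, 390} = 2.588494.
Margin = t* × SE = 2.588494 × 0.0140003 = 0.036240.
CI: 0.0472 ± 0.036240 → (0.0110, 0.0834).
With 99% confidence, each one-unit increase in patient age is associated with a change of between 0.0110 and 0.0834 days in hospital length of stay.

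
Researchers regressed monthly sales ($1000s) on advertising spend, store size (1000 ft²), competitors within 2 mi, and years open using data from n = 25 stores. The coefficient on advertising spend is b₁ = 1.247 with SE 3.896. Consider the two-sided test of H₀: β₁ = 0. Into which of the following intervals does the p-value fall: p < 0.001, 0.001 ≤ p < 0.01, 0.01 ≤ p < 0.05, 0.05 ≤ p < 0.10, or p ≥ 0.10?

t = 1.247 / 3.896 = 0.320.
df = n − k − 1 = 25 − 4 − 1 = 20.
Two-sided p = 2·P(T_{20} > |t|) ≈ 0.7522.
So p ≥ 0.10.

p ≥ 0.10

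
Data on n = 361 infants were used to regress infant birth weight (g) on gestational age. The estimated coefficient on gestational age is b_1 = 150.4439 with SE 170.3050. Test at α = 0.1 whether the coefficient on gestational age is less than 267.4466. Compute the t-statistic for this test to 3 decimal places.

t = -0.687

H₀: β₁ = 267.4466 vs H₁: β₁ < 267.4466.
t = (b_1 − β₁⁰)/SE = (150.4439 − 267.4466) / 170.3050 = -0.687.
df = n − 2 = 361 − 2 = 359.
One-sided p ≈ 0.2463, which is ≥ 0.1, so fail to reject H₀.
The data do not give significant evidence that the true slope on gestational age is below 267.4466 g per unit.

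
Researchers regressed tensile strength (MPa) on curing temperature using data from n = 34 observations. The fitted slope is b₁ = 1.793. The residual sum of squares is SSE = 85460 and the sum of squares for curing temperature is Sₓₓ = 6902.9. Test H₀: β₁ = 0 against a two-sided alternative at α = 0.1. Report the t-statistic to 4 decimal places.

t = 2.8826

MSE = SSE/(n − 2) = 85460/32 = 2670.62.
SE(b₁) = √(MSE/Sₓₓ) = √(2670.62/6902.9) = 0.622.
t = 1.793 / 0.622 = 2.8826.
df = n − 2 = 32.
Two-sided p ≈ 0.0070, which is < 0.1, so reject H₀.
There is evidence that curing temperature is associated with tensile strength.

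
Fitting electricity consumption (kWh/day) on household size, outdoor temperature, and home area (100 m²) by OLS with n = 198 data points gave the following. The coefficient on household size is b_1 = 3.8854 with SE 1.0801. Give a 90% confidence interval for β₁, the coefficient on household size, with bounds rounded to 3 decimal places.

(2.100, 5.671)

df = n − k − 1 = 198 − 3 − 1 = 194.
t* = t_{0.05, 194} = 1.652746.
Margin = t* × SE = 1.652746 × 1.0801 = 1.78513.
CI: 3.8854 ± 1.78513 → (2.100, 5.671).
With 90% confidence, each one-unit increase in household size is associated with a change of between 2.100 and 5.671 kWh/day in electricity consumption, holding the other predictors fixed.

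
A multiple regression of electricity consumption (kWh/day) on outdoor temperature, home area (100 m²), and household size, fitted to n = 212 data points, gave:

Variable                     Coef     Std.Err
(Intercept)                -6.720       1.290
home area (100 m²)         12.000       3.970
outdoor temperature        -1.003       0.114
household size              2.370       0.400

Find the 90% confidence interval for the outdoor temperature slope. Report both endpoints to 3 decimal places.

(-1.191, -0.815)

Read off: b = -1.003, SE = 0.114 for outdoor temperature.
df = n − k − 1 = 212 − 3 − 1 = 208.
t* = t_{0.05, 208} = 1.652212.
Margin = t* × SE = 1.652212 × 0.114 = 0.18835.
CI: -1.003 ± 0.18835 → (-1.191, -0.815).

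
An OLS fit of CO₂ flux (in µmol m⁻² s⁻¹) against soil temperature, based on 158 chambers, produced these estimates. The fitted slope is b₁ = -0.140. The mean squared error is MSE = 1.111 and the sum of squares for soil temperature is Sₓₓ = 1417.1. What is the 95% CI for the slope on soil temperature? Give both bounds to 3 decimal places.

(-0.195, -0.085)

SE(b₁) = √(MSE/Sₓₓ) = √(1.111/1417.1) = 0.0279999.
df = n − 2 = 156.
t* = t_{0.025, 156} = 1.975288.
Margin = t* × SE = 1.975288 × 0.0279999 = 0.05531.
CI: -0.140 ± 0.05531 → (-0.195, -0.085).
With 95% confidence, each one-unit increase in soil temperature is associated with a change of between -0.195 and -0.085 µmol m⁻² s⁻¹ in CO₂ flux.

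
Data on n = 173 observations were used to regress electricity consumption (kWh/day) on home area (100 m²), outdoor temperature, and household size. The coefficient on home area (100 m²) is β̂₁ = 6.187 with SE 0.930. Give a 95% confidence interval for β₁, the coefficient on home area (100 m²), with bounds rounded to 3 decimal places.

df = n − k − 1 = 173 − 3 − 1 = 169.
t* = t_{0.025, 169} = 1.9741.
Margin = t* × SE = 1.9741 × 0.930 = 1.83591.
CI: 6.187 ± 1.83591 → (4.351, 8.023).
With 95% confidence, each one-unit increase in home area (100 m²) is associated with a change of between 4.351 and 8.023 kWh/day in electricity consumption, holding the other predictors fixed.

(4.351, 8.023)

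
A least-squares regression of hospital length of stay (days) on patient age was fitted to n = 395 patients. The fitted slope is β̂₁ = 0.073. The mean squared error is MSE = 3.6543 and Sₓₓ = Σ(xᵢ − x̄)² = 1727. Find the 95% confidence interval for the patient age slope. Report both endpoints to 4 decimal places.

(-0.0174, 0.1634)

SE(β̂₁) = √(MSE/Sₓₓ) = √(3.6543/1727) = 0.0459998.
df = n − 2 = 393.
t* = t_{0.025, 393} = 1.966019.
Margin = t* × SE = 1.966019 × 0.0459998 = 0.090436.
CI: 0.073 ± 0.090436 → (-0.0174, 0.1634).
With 95% confidence, each one-unit increase in patient age is associated with a change of between -0.0174 and 0.1634 days in hospital length of stay.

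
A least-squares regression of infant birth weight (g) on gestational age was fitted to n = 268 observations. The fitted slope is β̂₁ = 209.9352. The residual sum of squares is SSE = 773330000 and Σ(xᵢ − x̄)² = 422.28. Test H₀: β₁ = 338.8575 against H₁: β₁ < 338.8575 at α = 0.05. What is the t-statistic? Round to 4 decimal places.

t = -1.5538

MSE = SSE/(n − 2) = 773330000/266 = 2.90726e+06.
SE(β̂₁) = √(MSE/Sₓₓ) = √(2.90726e+06/422.28) = 82.9739.
t = (209.9352 − 338.8575) / 82.9739 = -1.5538.
df = n − 2 = 266.
One-sided p ≈ 0.0607, which is ≥ 0.05, so fail to reject H₀.
The data do not give significant evidence that the true slope on gestational age is below 338.8575 g per unit.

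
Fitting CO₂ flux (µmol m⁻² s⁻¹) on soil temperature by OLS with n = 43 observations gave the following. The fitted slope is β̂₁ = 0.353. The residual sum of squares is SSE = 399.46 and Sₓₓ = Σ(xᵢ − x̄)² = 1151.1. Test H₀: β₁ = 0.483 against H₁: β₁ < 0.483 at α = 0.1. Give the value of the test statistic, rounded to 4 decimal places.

MSE = SSE/(n − 2) = 399.46/41 = 9.74293.
SE(β̂₁) = √(MSE/Sₓₓ) = √(9.74293/1151.1) = 0.0920001.
t = (0.353 − 0.483) / 0.0920001 = -1.4130.
df = n − 2 = 41.
One-sided p ≈ 0.0826, which is < 0.1, so reject H₀.
There is evidence that the true slope on soil temperature is below 0.483 µmol m⁻² s⁻¹ per unit.

t = -1.4130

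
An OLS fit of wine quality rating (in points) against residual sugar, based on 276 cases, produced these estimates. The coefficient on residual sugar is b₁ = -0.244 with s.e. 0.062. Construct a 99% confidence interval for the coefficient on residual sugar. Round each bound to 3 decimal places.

(-0.405, -0.083)

df = n − 2 = 276 − 2 = 274.
t* = t_{0.005, 274} = 2.593891.
Margin = t* × SE = 2.593891 × 0.062 = 0.16082.
CI: -0.244 ± 0.16082 → (-0.405, -0.083).
With 99% confidence, each one-unit increase in residual sugar is associated with a change of between -0.405 and -0.083 points in wine quality rating.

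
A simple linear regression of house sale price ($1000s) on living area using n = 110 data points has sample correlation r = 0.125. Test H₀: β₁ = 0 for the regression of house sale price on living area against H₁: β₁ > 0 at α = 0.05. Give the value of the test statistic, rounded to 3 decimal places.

t = 1.309

t = r·√(n − 2)/√(1 − r²) = 0.125·√108/√0.984375 = 1.309.
df = n − 2 = 108.
One-sided p ≈ 0.0966, which is ≥ 0.05, so fail to reject H₀.
The data do not give significant evidence of a linear association between living area and house sale price.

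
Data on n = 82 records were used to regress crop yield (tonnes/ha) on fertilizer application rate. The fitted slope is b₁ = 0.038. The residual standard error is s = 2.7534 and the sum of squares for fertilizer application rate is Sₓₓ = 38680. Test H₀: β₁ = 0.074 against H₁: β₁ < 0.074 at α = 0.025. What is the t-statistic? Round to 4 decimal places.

SE(b₁) = s/√Sₓₓ = 2.7534/√38680 = 0.0139999.
t = (0.038 − 0.074) / 0.0139999 = -2.5714.
df = n − 2 = 80.
One-sided p ≈ 0.0060, which is < 0.025, so reject H₀.
There is evidence that the true slope on fertilizer application rate is below 0.074 tonnes/ha per unit.

t = -2.5714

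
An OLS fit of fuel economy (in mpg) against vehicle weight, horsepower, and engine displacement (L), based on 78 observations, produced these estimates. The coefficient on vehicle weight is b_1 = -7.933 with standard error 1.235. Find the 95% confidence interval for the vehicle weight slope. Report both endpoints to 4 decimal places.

df = n − k − 1 = 78 − 3 − 1 = 74.
t* = t_{0.025, 74} = 1.992543.
Margin = t* × SE = 1.992543 × 1.235 = 2.460791.
CI: -7.933 ± 2.460791 → (-10.3938, -5.4722).
With 95% confidence, each one-unit increase in vehicle weight is associated with a change of between -10.3938 and -5.4722 mpg in fuel economy, holding the other predictors fixed.

(-10.3938, -5.4722)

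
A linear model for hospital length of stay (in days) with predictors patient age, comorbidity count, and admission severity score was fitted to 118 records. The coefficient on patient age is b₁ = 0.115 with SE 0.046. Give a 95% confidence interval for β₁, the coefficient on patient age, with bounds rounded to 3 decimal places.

(0.024, 0.206)

df = n − k − 1 = 118 − 3 − 1 = 114.
t* = t_{0.025, 114} = 1.980992.
Margin = t* × SE = 1.980992 × 0.046 = 0.09113.
CI: 0.115 ± 0.09113 → (0.024, 0.206).
With 95% confidence, each one-unit increase in patient age is associated with a change of between 0.024 and 0.206 days in hospital length of stay, holding the other predictors fixed.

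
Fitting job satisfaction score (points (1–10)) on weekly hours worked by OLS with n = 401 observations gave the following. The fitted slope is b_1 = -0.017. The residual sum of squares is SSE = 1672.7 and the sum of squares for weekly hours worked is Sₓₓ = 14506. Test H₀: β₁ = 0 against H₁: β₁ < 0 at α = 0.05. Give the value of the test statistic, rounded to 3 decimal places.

MSE = SSE/(n − 2) = 1672.7/399 = 4.19223.
SE(b_1) = √(MSE/Sₓₓ) = √(4.19223/14506) = 0.017.
t = -0.017 / 0.017 = -1.000.
df = n − 2 = 399.
One-sided p ≈ 0.1590, which is ≥ 0.05, so fail to reject H₀.
The data do not give significant evidence that the true slope on weekly hours worked is negative.

t = -1.000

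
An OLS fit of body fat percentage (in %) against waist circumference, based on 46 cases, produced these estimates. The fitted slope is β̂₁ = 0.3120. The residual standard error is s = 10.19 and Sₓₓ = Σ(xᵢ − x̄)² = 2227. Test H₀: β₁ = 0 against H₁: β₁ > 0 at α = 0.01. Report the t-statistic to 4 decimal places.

t = 1.4449

SE(β̂₁) = s/√Sₓₓ = 10.19/√2227 = 0.215931.
t = 0.3120 / 0.215931 = 1.4449.
df = n − 2 = 44.
One-sided p ≈ 0.0778, which is ≥ 0.01, so fail to reject H₀.
The data do not give significant evidence that the true slope on waist circumference is positive.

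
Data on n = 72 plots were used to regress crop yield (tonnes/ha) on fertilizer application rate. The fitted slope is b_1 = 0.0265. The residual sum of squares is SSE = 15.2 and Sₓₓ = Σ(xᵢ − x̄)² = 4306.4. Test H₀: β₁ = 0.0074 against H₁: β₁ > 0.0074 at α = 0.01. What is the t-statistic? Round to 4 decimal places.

t = 2.6898

MSE = SSE/(n − 2) = 15.2/70 = 0.217143.
SE(b_1) = √(MSE/Sₓₓ) = √(0.217143/4306.4) = 0.00710094.
t = (0.0265 − 0.0074) / 0.00710094 = 2.6898.
df = n − 2 = 70.
One-sided p ≈ 0.0045, which is < 0.01, so reject H₀.
There is evidence that the true slope on fertilizer application rate exceeds 0.0074 tonnes/ha per unit.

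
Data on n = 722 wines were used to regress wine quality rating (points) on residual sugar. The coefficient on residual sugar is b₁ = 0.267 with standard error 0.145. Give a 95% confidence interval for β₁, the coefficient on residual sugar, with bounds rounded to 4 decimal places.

(-0.0177, 0.5517)

df = n − 2 = 722 − 2 = 720.
t* = t_{0.025, 720} = 1.963264.
Margin = t* × SE = 1.963264 × 0.145 = 0.284673.
CI: 0.267 ± 0.284673 → (-0.0177, 0.5517).
With 95% confidence, each one-unit increase in residual sugar is associated with a change of between -0.0177 and 0.5517 points in wine quality rating.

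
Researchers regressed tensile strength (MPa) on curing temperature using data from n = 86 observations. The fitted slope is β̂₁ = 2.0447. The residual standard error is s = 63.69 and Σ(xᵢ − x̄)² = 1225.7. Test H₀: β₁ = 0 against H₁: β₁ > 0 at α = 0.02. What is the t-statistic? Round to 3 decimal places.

t = 1.124

SE(β̂₁) = s/√Sₓₓ = 63.69/√1225.7 = 1.81919.
t = 2.0447 / 1.81919 = 1.124.
df = n − 2 = 84.
One-sided p ≈ 0.1321, which is ≥ 0.02, so fail to reject H₀.
The data do not give significant evidence that the true slope on curing temperature is positive.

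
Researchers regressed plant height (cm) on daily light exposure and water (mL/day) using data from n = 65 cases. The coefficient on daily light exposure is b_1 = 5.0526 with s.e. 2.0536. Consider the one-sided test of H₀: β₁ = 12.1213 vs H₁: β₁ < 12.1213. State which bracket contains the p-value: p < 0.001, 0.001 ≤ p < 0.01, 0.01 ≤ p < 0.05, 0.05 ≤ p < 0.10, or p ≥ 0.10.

t = (5.0526 − 12.1213) / 2.0536 = -3.442.
df = n − k − 1 = 65 − 2 − 1 = 62.
One-sided p = P(T_{62} < t) ≈ 0.0005.
So p < 0.001.

p < 0.001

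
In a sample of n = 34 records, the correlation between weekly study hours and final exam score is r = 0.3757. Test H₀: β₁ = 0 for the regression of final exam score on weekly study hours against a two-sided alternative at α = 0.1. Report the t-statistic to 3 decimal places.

t = 2.293

t = r·√(n − 2)/√(1 − r²) = 0.3757·√32/√0.85885 = 2.293.
df = n − 2 = 32.
Two-sided p ≈ 0.0285, which is < 0.1, so reject H₀.
There is evidence of a linear association between weekly study hours and final exam score.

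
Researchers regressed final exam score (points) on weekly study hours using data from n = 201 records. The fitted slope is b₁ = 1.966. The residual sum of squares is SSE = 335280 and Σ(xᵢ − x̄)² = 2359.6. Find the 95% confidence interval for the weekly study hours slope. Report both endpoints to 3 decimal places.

MSE = SSE/(n − 2) = 335280/199 = 1684.82.
SE(b₁) = √(MSE/Sₓₓ) = √(1684.82/2359.6) = 0.845003.
df = n − 2 = 199.
t* = t_{0.025, 199} = 1.971957.
Margin = t* × SE = 1.971957 × 0.845003 = 1.66631.
CI: 1.966 ± 1.66631 → (0.300, 3.632).
With 95% confidence, each one-unit increase in weekly study hours is associated with a change of between 0.300 and 3.632 points in final exam score.

(0.300, 3.632)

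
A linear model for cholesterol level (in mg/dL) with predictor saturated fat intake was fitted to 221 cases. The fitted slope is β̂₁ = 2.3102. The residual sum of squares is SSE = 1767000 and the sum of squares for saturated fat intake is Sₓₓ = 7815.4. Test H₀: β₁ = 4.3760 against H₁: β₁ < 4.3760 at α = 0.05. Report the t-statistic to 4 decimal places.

MSE = SSE/(n − 2) = 1767000/219 = 8068.49.
SE(β̂₁) = √(MSE/Sₓₓ) = √(8068.49/7815.4) = 1.01606.
t = (2.3102 − 4.3760) / 1.01606 = -2.0331.
df = n − 2 = 219.
One-sided p ≈ 0.0216, which is < 0.05, so reject H₀.
There is evidence that the true slope on saturated fat intake is below 4.3760 mg/dL per unit.

t = -2.0331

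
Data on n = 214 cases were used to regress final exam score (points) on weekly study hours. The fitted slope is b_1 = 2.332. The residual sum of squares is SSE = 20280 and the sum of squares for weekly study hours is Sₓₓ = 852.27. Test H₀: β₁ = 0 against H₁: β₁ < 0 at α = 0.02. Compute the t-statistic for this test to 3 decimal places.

t = 6.961

MSE = SSE/(n − 2) = 20280/212 = 95.6604.
SE(b_1) = √(MSE/Sₓₓ) = √(95.6604/852.27) = 0.335025.
t = 2.332 / 0.335025 = 6.961.
df = n − 2 = 212.
One-sided p ≈ 1.0000, which is ≥ 0.02, so fail to reject H₀.
The data do not give significant evidence that the true slope on weekly study hours is negative.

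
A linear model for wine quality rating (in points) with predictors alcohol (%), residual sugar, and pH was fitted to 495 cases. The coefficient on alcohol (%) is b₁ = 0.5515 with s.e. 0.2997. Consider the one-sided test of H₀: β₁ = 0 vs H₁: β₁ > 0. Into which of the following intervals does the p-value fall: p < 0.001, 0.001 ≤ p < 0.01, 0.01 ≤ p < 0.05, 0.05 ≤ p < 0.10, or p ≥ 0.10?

t = 0.5515 / 0.2997 = 1.840.
df = n − k − 1 = 495 − 3 − 1 = 491.
One-sided p = P(T_{491} > t) ≈ 0.0332.
So 0.01 ≤ p < 0.05.

0.01 ≤ p < 0.05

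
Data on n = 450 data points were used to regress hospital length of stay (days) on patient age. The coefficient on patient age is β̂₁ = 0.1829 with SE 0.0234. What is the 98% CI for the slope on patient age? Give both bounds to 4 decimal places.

(0.1283, 0.2375)

df = n − 2 = 450 − 2 = 448.
t* = t_{0.01, 448} = 2.3347.
Margin = t* × SE = 2.3347 × 0.0234 = 0.054632.
CI: 0.1829 ± 0.054632 → (0.1283, 0.2375).
With 98% confidence, each one-unit increase in patient age is associated with a change of between 0.1283 and 0.2375 days in hospital length of stay.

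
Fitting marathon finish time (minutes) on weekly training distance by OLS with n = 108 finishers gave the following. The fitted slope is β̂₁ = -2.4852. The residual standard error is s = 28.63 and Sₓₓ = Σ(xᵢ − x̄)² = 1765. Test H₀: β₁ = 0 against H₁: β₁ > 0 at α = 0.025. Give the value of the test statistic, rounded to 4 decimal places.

t = -3.6468

SE(β̂₁) = s/√Sₓₓ = 28.63/√1765 = 0.681474.
t = -2.4852 / 0.681474 = -3.6468.
df = n − 2 = 106.
One-sided p ≈ 0.9998, which is ≥ 0.025, so fail to reject H₀.
The data do not give significant evidence that the true slope on weekly training distance is positive.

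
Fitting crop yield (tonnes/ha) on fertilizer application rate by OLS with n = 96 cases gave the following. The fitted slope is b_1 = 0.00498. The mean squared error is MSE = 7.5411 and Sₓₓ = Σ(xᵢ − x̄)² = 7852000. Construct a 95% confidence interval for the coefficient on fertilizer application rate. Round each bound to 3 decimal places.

(0.003, 0.007)

SE(b_1) = √(MSE/Sₓₓ) = √(7.5411/7852000) = 0.000980003.
df = n − 2 = 94.
t* = t_{0.025, 94} = 1.985523.
Margin = t* × SE = 1.985523 × 0.000980003 = 0.00195.
CI: 0.00498 ± 0.00195 → (0.003, 0.007).
With 95% confidence, each one-unit increase in fertilizer application rate is associated with a change of between 0.003 and 0.007 tonnes/ha in crop yield.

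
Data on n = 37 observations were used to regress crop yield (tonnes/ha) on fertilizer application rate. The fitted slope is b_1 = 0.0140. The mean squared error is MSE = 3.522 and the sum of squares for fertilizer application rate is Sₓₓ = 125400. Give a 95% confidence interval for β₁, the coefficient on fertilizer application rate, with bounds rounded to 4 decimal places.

SE(b_1) = √(MSE/Sₓₓ) = √(3.522/125400) = 0.00529963.
df = n − 2 = 35.
t* = t_{0.025, 35} = 2.030108.
Margin = t* × SE = 2.030108 × 0.00529963 = 0.010759.
CI: 0.0140 ± 0.010759 → (0.0032, 0.0248).
With 95% confidence, each one-unit increase in fertilizer application rate is associated with a change of between 0.0032 and 0.0248 tonnes/ha in crop yield.

(0.0032, 0.0248)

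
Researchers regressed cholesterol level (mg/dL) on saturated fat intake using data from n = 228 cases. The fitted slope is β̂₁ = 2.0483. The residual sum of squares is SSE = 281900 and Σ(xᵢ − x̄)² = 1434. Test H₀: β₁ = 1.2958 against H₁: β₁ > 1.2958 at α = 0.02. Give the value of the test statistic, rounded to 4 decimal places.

t = 0.8068

MSE = SSE/(n − 2) = 281900/226 = 1247.35.
SE(β̂₁) = √(MSE/Sₓₓ) = √(1247.35/1434) = 0.93265.
t = (2.0483 − 1.2958) / 0.93265 = 0.8068.
df = n − 2 = 226.
One-sided p ≈ 0.2103, which is ≥ 0.02, so fail to reject H₀.
The data do not give significant evidence that the true slope on saturated fat intake exceeds 1.2958 mg/dL per unit.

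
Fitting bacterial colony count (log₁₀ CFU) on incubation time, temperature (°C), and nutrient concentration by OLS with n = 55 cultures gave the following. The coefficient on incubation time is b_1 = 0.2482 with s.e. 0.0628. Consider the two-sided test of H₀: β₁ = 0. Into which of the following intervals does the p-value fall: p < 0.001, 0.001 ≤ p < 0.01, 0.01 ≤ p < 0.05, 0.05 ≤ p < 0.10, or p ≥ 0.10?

t = 0.2482 / 0.0628 = 3.952.
df = n − k − 1 = 55 − 3 − 1 = 51.
Two-sided p = 2·P(T_{51} > |t|) ≈ 0.0002.
So p < 0.001.

p < 0.001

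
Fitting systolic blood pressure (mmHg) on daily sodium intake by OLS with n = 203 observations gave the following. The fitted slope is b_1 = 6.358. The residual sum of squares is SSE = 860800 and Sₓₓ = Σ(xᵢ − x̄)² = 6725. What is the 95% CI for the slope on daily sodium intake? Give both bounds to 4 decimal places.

MSE = SSE/(n − 2) = 860800/201 = 4282.59.
SE(b_1) = √(MSE/Sₓₓ) = √(4282.59/6725) = 0.798007.
df = n − 2 = 201.
t* = t_{0.025, 201} = 1.971837.
Margin = t* × SE = 1.971837 × 0.798007 = 1.573540.
CI: 6.358 ± 1.573540 → (4.7845, 7.9315).
With 95% confidence, each one-unit increase in daily sodium intake is associated with a change of between 4.7845 and 7.9315 mmHg in systolic blood pressure.

(4.7845, 7.9315)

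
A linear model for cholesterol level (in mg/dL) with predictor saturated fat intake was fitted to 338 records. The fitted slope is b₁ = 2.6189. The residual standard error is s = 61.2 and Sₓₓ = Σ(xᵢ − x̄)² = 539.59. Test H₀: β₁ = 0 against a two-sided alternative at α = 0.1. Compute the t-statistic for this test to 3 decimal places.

SE(b₁) = s/√Sₓₓ = 61.2/√539.59 = 2.63463.
t = 2.6189 / 2.63463 = 0.994.
df = n − 2 = 336.
Two-sided p ≈ 0.3209, which is ≥ 0.1, so fail to reject H₀.
The data do not give significant evidence of an association between saturated fat intake and cholesterol level.

t = 0.994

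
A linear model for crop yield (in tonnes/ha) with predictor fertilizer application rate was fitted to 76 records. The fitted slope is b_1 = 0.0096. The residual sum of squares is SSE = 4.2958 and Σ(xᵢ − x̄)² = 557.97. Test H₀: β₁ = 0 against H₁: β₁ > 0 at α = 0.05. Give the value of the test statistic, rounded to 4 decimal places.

MSE = SSE/(n − 2) = 4.2958/74 = 0.0580514.
SE(b_1) = √(MSE/Sₓₓ) = √(0.0580514/557.97) = 0.0102.
t = 0.0096 / 0.0102 = 0.9412.
df = n − 2 = 74.
One-sided p ≈ 0.1748, which is ≥ 0.05, so fail to reject H₀.
The data do not give significant evidence that the true slope on fertilizer application rate is positive.

t = 0.9412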